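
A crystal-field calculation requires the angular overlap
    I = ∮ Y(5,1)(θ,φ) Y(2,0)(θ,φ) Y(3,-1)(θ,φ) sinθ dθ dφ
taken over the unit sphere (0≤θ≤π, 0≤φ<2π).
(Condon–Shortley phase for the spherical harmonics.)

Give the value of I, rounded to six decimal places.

-0.227318

Rules hold: Σm=0, L=10 even, 3≤3≤7.
N = 11·5·7 = 385
Δ = 4!·6!·0!/11! = 1/2310
Racah Σ t=2..2: t=2:+1/144 = 1/144
⇒ 3j(5 2 3; 0 0 0)² = 10/231, sgn -1
Racah Σ t=2..2: t=2:+1/192 = 1/192
⇒ 3j(5 2 3; 1 0 -1)² = 3/77, sgn +1
4πI² = N·(3j₀)²·(3jₘ)² = 50/77
I = -1·√(0.649351/4π) = -0.22731846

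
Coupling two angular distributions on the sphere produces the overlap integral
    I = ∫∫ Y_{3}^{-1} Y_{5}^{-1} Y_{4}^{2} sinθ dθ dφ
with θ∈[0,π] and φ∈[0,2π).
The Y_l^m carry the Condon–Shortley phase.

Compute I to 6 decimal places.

0.106335

m-sum 0 ✓  L=12 even ✓  2≤4≤8 ✓
Π(2lᵢ+1) = 7×11×9 = 693
triangle coeff Δ(3,5,4) = 1/180180
Σ_t [1,3]: t=1:−1/576 t=2:+1/144 t=3:−1/576 = 1/288
(3j)²=20/1001 [(3 5 4; 0 0 0)], sign=+1
Σ_t [2,4]: t=2:+1/384 t=3:−1/720 t=4:+1/34560 = 43/34560
(3j)²=1849/180180 [(3 5 4; -1 -1 2)], sign=+1
⇒ 4πI² = 1849/13013
I = (+1)√(1849/13013/(4π)) = 0.10633465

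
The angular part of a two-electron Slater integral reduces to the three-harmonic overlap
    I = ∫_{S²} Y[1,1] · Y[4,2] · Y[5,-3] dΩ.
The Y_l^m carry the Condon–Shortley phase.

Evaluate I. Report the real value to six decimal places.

m-sum 0 ✓  L=10 even ✓  3≤5≤5 ✓
Π(2lᵢ+1) = 3×9×11 = 297
triangle coeff Δ(1,4,5) = 1/495
Σ_t [0,0]: t=0:+1/576 = 1/576
(3j)²=5/99 [(1 4 5; 0 0 0)], sign=-1
Σ_t [0,0]: t=0:+1/2880 = 1/2880
(3j)²=28/495 [(1 4 5; 1 2 -3)], sign=+1
⇒ 4πI² = 28/33
I = (-1)√(28/33/(4π)) = -0.25984664

-0.259847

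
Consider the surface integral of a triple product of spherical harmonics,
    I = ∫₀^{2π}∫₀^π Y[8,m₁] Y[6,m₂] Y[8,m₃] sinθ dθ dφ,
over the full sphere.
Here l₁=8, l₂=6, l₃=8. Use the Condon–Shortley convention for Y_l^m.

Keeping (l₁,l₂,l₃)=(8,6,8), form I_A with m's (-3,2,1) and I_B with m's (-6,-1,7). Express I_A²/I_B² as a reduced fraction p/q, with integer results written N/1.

Same 8,6,8: normalisation and zero-m 3j drop out of the ratio.
A: Δ: 6! 10! 6! / 23! → 1/13742520792; sum: t=2:+1/12541132800 t=3:−1/348364800 t=4:+1/69672960 t=5:−1/74649600 t=6:+1/497664000 = 11/62705664000; 3j²(8 6 8; -3 2 1) = Δ·Π!·Σ² = 11/579462  (sign -1)
B: Δ: 6! 10! 6! / 23! → 1/13742520792; sum: t=4:+1/20901888000 t=5:−1/31352832000 = 1/62705664000; 3j²(8 6 8; -6 -1 7) = Δ·Π!·Σ² = 455/178296  (sign -1)
I_A²/I_B² = (11/579462)/(455/178296) = 44/5915

44/5915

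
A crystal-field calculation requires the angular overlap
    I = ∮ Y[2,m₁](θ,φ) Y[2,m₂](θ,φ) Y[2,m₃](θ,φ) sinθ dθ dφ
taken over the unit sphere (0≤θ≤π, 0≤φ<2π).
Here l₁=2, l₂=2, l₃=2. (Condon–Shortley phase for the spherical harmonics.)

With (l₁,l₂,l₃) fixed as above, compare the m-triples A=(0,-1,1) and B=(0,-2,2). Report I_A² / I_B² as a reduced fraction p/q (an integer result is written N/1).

Shared (l₁,l₂,l₃)=(2,2,2): N and (l;000)² cancel in I_A²/I_B².
A: Δ = 2!·2!·2!/7! = 1/630; Racah Σ t=0..1: t=0:+1/4 t=1:−1/2 = -1/4; ⇒ 3j(2 2 2; 0 -1 1)² = 1/70, sgn +1
B: Δ = 2!·2!·2!/7! = 1/630; Racah Σ t=0..0: t=0:+1/8 = 1/8; ⇒ 3j(2 2 2; 0 -2 2)² = 2/35, sgn +1
I_A²/I_B² = (1/70)/(2/35) = 1/4

1/4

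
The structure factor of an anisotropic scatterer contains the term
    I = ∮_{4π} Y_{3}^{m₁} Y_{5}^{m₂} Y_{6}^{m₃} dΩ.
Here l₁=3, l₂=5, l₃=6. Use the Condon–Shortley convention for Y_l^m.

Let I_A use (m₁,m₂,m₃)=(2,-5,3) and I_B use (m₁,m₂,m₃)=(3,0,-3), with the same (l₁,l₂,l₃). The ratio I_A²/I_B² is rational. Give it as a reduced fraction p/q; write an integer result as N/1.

l's match ⇒ only the (l;m) 3-j factors differ between A and B.
A: triangle coeff Δ(3,5,6) = 1/675675; Σ_t [0,0]: t=0:+1/483840 = 1/483840; (3j)²=6/1001 [(3 5 6; 2 -5 3)], sign=-1
B: triangle coeff Δ(3,5,6) = 1/675675; Σ_t [0,0]: t=0:+1/34560 = 1/34560; (3j)²=4/143 [(3 5 6; 3 0 -3)], sign=-1
I_A²/I_B² = (6/1001)/(4/143) = 3/14

3/14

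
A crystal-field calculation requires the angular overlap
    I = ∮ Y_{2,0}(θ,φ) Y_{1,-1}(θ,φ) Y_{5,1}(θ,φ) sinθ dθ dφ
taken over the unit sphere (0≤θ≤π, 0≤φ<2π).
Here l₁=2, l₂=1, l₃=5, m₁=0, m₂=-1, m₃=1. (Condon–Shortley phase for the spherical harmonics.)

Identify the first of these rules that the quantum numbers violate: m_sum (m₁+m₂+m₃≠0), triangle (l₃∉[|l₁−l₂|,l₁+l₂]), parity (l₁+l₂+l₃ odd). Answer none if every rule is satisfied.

triangle

m₁+m₂+m₃ = 0 − 1 + 1 = 0  ✓
triangle: |2−1|=1 ≤ l₃=5 ≤ 2+1=3  ✗
parity: l₁+l₂+l₃ = 8 is even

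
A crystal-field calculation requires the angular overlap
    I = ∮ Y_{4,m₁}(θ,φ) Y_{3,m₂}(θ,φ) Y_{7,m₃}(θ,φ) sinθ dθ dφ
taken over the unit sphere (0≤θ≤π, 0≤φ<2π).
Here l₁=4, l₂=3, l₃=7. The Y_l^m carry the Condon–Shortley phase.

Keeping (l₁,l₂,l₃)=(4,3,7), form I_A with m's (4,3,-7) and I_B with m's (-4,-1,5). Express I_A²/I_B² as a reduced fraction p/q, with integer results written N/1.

91/15

Shared (l₁,l₂,l₃)=(4,3,7): N and (l;000)² cancel in I_A²/I_B².
A: Δ = 0!·8!·6!/15! = 1/45045; Racah Σ t=0..0: t=0:+1/29030400 = 1/29030400; ⇒ 3j(4 3 7; 4 3 -7)² = 1/15, sgn +1
B: Δ = 0!·8!·6!/15! = 1/45045; Racah Σ t=0..0: t=0:+1/1935360 = 1/1935360; ⇒ 3j(4 3 7; -4 -1 5)² = 1/91, sgn +1
I_A²/I_B² = (1/15)/(1/91) = 91/15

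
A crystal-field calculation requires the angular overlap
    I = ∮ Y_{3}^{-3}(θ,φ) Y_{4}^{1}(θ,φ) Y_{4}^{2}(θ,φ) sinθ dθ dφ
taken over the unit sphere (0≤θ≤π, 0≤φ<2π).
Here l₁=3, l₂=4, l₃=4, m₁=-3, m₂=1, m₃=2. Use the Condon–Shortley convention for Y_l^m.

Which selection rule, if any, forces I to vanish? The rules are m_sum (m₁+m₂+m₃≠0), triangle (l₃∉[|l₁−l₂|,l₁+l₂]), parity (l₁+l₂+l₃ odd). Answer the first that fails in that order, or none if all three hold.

azimuthal sum: -3 + 1 + 2 = 0  ✓
1 ≤ 4 ≤ 7 (triangle on l)  ✓
L = 3 + 4 + 4 = 11 (odd)  ✗

parity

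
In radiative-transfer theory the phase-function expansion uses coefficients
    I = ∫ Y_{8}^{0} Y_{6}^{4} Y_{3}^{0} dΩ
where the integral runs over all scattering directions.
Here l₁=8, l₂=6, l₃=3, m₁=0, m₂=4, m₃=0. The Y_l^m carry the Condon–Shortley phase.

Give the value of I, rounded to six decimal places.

m-sum = 0 + 4 + 0 = 4 ≠ 0 ⇒ I = 0

0.000000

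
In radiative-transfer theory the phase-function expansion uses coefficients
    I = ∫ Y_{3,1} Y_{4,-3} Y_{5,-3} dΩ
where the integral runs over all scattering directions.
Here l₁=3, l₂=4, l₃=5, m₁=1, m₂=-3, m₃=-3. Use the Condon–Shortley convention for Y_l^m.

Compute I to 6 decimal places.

0.000000

Σmᵢ = -5 ≠ 0, so the φ-integral vanishes; I = 0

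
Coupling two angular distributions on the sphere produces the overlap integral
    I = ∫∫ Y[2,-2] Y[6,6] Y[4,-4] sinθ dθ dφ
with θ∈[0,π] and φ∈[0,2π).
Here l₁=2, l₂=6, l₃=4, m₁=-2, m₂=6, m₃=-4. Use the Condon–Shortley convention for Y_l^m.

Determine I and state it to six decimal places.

Rules hold: Σm=0, L=12 even, 4≤4≤8.
N = 5·13·9 = 585
Δ = 4!·0!·8!/13! = 1/6435
Racah Σ t=2..2: t=2:+1/2304 = 1/2304
⇒ 3j(2 6 4; 0 0 0)² = 5/143, sgn +1
Racah Σ t=4..4: t=4:+1/967680 = 1/967680
⇒ 3j(2 6 4; -2 6 -4)² = 1/13, sgn +1
4πI² = N·(3j₀)²·(3jₘ)² = 225/143
I = +1·√(1.57343/4π) = 0.35384927

0.353849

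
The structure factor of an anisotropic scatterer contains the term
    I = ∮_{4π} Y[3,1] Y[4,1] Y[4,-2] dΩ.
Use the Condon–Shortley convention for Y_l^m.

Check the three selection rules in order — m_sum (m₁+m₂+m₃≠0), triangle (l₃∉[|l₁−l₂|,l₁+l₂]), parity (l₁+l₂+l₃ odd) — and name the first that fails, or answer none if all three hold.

parity

azimuthal sum: 1 + 1 − 2 = 0  ✓
1 ≤ 4 ≤ 7 (triangle on l)  ✓
L = 3 + 4 + 4 = 11 (odd)  ✗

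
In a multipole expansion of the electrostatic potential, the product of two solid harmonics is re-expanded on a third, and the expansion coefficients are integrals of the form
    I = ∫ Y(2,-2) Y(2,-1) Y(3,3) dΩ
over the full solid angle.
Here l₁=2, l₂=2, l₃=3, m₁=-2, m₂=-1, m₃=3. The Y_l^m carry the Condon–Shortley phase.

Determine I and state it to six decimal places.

0.000000

L=7 odd ⇒ parity kills the (l;000) factor ⇒ I = 0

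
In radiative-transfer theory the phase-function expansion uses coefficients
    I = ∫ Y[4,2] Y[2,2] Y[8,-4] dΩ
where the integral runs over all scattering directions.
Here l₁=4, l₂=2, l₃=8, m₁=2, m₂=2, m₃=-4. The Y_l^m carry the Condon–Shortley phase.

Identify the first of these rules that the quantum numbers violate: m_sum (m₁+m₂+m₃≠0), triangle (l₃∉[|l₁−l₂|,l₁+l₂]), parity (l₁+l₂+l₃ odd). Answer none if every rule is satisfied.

azimuthal sum: 2 + 2 − 4 = 0  ✓
2 ≤ 8 ≤ 6 (triangle on l)  ✗
L = 4 + 2 + 8 = 14 (even)

triangle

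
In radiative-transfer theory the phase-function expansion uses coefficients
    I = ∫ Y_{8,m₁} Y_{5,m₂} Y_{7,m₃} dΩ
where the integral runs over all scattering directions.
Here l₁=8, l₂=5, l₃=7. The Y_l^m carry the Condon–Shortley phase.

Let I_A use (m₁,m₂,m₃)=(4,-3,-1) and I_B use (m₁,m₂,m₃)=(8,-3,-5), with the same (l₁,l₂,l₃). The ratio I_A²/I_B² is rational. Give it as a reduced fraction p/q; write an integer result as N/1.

945/2288

Same 8,5,7: normalisation and zero-m 3j drop out of the ratio.
A: Δ: 6! 10! 4! / 21! → 1/814773960; sum: t=0:+1/49766400 t=1:−1/21772800 t=2:+1/92897280 = -1/66355200; 3j²(8 5 7; 4 -3 -1) = Δ·Π!·Σ² = 63/8398  (sign -1)
B: Δ: 6! 10! 4! / 21! → 1/814773960; sum: t=0:+1/10450944000 = 1/10450944000; 3j²(8 5 7; 8 -3 -5) = Δ·Π!·Σ² = 88/4845  (sign +1)
I_A²/I_B² = (63/8398)/(88/4845) = 945/2288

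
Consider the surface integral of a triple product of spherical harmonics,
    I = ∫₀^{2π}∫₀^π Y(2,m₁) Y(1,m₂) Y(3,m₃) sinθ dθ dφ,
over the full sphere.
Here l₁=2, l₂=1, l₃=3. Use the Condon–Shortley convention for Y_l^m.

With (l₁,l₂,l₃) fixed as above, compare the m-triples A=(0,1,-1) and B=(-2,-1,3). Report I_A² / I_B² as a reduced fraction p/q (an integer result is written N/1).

l's match ⇒ only the (l;m) 3-j factors differ between A and B.
A: triangle coeff Δ(2,1,3) = 1/105; Σ_t [0,0]: t=0:+1/8 = 1/8; (3j)²=2/35 [(2 1 3; 0 1 -1)], sign=+1
B: triangle coeff Δ(2,1,3) = 1/105; Σ_t [0,0]: t=0:+1/48 = 1/48; (3j)²=1/7 [(2 1 3; -2 -1 3)], sign=+1
I_A²/I_B² = (2/35)/(1/7) = 2/5

2/5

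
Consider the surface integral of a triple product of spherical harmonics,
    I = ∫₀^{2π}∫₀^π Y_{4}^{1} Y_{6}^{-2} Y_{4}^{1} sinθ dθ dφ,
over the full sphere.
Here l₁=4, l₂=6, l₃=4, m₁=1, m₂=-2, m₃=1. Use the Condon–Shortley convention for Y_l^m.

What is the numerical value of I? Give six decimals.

0.145766

Checks pass: Σm=0; 14 even; l₃=4∈[2,10].
(2·4+1)(2·6+1)(2·4+1) = 1053
Δ: 6! 2! 6! / 15! → 1/1261260
sum: t=2:+1/4608 t=3:−1/1296 t=4:+1/4608 = -7/20736
3j²(4 6 4; 0 0 0) = Δ·Π!·Σ² = 20/1287  (sign -1)
sum: t=1:−1/8640 t=2:+1/2304 t=3:−1/8640 = 7/34560
3j²(4 6 4; 1 -2 1) = Δ·Π!·Σ² = 7/429  (sign -1)
combine: 4πI² = 1053·20/1287·7/429 = 420/1573
take √, sign +1: I = 0.14576570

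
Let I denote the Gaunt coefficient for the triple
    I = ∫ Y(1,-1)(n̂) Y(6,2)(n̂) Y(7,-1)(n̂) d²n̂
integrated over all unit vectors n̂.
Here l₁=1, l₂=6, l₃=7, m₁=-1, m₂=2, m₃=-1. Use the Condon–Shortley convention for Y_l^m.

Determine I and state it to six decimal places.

-0.135514

Rules hold: Σm=0, L=14 even, 5≤7≤7.
N = 3·13·15 = 585
Δ = 0!·2!·12!/15! = 1/1365
Racah Σ t=0..0: t=0:+1/518400 = 1/518400
⇒ 3j(1 6 7; 0 0 0)² = 7/195, sgn -1
Racah Σ t=0..0: t=0:+1/1935360 = 1/1935360
⇒ 3j(1 6 7; -1 2 -1)² = 1/91, sgn +1
4πI² = N·(3j₀)²·(3jₘ)² = 3/13
I = -1·√(0.230769/4π) = -0.13551395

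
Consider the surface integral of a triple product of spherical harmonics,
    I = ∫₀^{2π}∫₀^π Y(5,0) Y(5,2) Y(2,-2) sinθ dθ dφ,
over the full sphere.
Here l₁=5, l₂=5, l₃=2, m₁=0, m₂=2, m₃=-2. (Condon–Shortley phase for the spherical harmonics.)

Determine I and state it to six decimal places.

m-sum 0 ✓  L=12 even ✓  0≤2≤10 ✓
Π(2lᵢ+1) = 11×11×5 = 605
triangle coeff Δ(5,5,2) = 1/38610
Σ_t [3,5]: t=3:−1/2880 t=4:+1/576 t=5:−1/2880 = 1/960
(3j)²=10/429 [(5 5 2; 0 0 0)], sign=+1
Σ_t [5,5]: t=5:−1/2880 = -1/2880
(3j)²=14/429 [(5 5 2; 0 2 -2)], sign=-1
⇒ 4πI² = 700/1521
I = (-1)√(700/1521/(4π)) = -0.19137248

-0.191372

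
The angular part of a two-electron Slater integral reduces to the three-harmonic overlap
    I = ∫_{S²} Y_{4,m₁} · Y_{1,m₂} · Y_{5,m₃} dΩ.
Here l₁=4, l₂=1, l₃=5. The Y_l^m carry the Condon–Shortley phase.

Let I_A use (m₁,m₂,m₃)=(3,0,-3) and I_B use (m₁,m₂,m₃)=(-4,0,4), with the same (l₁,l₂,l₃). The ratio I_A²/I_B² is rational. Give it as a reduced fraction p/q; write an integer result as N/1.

Shared (l₁,l₂,l₃)=(4,1,5): N and (l;000)² cancel in I_A²/I_B².
A: Δ = 0!·8!·2!/11! = 1/495; Racah Σ t=0..0: t=0:+1/5040 = 1/5040; ⇒ 3j(4 1 5; 3 0 -3)² = 16/495, sgn +1
B: Δ = 0!·8!·2!/11! = 1/495; Racah Σ t=0..0: t=0:+1/40320 = 1/40320; ⇒ 3j(4 1 5; -4 0 4)² = 1/55, sgn -1
I_A²/I_B² = (16/495)/(1/55) = 16/9

16/9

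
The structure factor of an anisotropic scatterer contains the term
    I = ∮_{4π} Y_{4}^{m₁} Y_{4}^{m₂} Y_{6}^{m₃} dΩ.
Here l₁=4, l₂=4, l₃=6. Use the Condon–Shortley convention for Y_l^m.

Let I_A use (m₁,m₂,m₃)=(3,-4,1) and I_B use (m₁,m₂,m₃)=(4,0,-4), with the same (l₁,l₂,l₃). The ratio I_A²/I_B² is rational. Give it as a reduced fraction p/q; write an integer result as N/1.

7/60

Same 4,4,6: normalisation and zero-m 3j drop out of the ratio.
A: Δ: 2! 6! 6! / 15! → 1/1261260; sum: t=0:+1/172800 = 1/172800; 3j²(4 4 6; 3 -4 1) = Δ·Π!·Σ² = 7/2145  (sign -1)
B: Δ: 2! 6! 6! / 15! → 1/1261260; sum: t=0:+1/69120 = 1/69120; 3j²(4 4 6; 4 0 -4) = Δ·Π!·Σ² = 4/143  (sign +1)
I_A²/I_B² = (7/2145)/(4/143) = 7/60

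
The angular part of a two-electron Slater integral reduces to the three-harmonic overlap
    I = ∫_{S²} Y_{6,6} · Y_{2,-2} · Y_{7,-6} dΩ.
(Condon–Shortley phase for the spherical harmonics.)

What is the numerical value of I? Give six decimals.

Σmᵢ = -2 ≠ 0, so the φ-integral vanishes; I = 0

0.000000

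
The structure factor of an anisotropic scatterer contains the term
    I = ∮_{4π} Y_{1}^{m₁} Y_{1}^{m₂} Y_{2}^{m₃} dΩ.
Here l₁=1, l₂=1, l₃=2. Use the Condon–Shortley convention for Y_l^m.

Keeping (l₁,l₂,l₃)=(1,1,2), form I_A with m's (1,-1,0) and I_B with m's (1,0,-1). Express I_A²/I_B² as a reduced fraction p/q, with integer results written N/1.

Shared (l₁,l₂,l₃)=(1,1,2): N and (l;000)² cancel in I_A²/I_B².
A: Δ = 0!·2!·2!/5! = 1/30; Racah Σ t=0..0: t=0:+1/4 = 1/4; ⇒ 3j(1 1 2; 1 -1 0)² = 1/30, sgn +1
B: Δ = 0!·2!·2!/5! = 1/30; Racah Σ t=0..0: t=0:+1/2 = 1/2; ⇒ 3j(1 1 2; 1 0 -1)² = 1/10, sgn -1
I_A²/I_B² = (1/30)/(1/10) = 1/3

1/3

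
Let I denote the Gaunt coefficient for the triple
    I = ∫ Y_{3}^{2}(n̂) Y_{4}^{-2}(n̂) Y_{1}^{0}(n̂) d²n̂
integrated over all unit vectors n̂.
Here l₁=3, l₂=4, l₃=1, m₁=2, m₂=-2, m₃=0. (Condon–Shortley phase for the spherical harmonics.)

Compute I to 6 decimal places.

m-sum 0 ✓  L=8 even ✓  1≤1≤7 ✓
Π(2lᵢ+1) = 7×9×3 = 189
triangle coeff Δ(3,4,1) = 1/252
Σ_t [3,3]: t=3:−1/36 = -1/36
(3j)²=4/63 [(3 4 1; 0 0 0)], sign=+1
Σ_t [1,1]: t=1:−1/120 = -1/120
(3j)²=1/21 [(3 4 1; 2 -2 0)], sign=+1
⇒ 4πI² = 4/7
I = (+1)√(4/7/(4π)) = 0.21324362

0.213244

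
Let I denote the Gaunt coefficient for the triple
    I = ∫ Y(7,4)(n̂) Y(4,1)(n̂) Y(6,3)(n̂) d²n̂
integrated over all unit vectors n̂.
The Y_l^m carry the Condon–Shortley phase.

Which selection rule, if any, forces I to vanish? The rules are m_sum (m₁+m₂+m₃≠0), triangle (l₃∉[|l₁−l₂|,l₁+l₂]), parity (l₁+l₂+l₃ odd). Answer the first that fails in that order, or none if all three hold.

m_sum

azimuthal sum: 4 + 1 + 3 = 8  ✗
3 ≤ 6 ≤ 11 (triangle on l)
L = 7 + 4 + 6 = 17 (odd)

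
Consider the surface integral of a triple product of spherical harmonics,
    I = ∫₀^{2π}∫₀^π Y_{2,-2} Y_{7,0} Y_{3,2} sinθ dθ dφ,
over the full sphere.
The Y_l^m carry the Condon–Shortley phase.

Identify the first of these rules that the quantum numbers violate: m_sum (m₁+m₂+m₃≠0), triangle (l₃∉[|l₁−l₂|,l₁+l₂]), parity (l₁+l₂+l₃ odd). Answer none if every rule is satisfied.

triangle

m₁+m₂+m₃ = -2 + 0 + 2 = 0  ✓
triangle: |2−7|=5 ≤ l₃=3 ≤ 2+7=9  ✗
parity: l₁+l₂+l₃ = 12 is even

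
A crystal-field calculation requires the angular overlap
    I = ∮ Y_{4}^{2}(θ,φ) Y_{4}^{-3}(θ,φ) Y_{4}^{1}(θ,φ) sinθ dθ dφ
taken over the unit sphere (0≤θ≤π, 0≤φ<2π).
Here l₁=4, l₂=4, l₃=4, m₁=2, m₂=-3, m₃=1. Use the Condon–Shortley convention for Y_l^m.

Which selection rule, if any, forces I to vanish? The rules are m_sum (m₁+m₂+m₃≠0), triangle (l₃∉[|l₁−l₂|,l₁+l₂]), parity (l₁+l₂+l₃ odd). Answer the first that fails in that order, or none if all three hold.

none

Σmᵢ = 0  ✓
l₃∈[|l₁−l₂|,l₁+l₂]=[0,8], have l₃=4  ✓
Σlᵢ = 12 ⇒ even  ✓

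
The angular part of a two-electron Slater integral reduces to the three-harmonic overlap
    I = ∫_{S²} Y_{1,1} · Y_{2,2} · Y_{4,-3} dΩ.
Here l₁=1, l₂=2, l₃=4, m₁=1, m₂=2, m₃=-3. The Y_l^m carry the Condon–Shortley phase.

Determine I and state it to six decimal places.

0.000000

triangle: need 1≤l₃≤3, have 4; I=0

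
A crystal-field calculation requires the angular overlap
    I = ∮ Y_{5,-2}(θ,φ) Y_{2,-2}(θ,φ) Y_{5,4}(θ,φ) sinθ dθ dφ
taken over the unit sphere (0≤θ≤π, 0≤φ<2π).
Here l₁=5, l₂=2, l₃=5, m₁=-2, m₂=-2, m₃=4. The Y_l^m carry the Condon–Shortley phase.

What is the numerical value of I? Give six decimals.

m-sum 0 ✓  L=12 even ✓  3≤5≤7 ✓
Π(2lᵢ+1) = 11×5×11 = 605
triangle coeff Δ(5,2,5) = 1/38610
Σ_t [0,2]: t=0:+1/2880 t=1:−1/576 t=2:+1/2880 = -1/960
(3j)²=10/429 [(5 2 5; 0 0 0)], sign=+1
Σ_t [0,0]: t=0:+1/20160 = 1/20160
(3j)²=12/715 [(5 2 5; -2 -2 4)], sign=-1
⇒ 4πI² = 40/169
I = (-1)√(40/169/(4π)) = -0.13724032

-0.137240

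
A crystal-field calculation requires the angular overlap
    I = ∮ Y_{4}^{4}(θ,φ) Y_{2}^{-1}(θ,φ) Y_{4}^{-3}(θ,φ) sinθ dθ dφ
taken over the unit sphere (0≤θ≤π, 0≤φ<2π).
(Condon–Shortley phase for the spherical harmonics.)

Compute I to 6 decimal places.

0.198645

m-sum 0 ✓  L=10 even ✓  2≤4≤6 ✓
Π(2lᵢ+1) = 9×5×9 = 405
triangle coeff Δ(4,2,4) = 1/13860
Σ_t [0,2]: t=0:+1/192 t=1:−1/36 t=2:+1/192 = -5/288
(3j)²=20/693 [(4 2 4; 0 0 0)], sign=-1
Σ_t [0,0]: t=0:+1/1440 = 1/1440
(3j)²=7/165 [(4 2 4; 4 -1 -3)], sign=-1
⇒ 4πI² = 60/121
I = (+1)√(60/121/(4π)) = 0.19864517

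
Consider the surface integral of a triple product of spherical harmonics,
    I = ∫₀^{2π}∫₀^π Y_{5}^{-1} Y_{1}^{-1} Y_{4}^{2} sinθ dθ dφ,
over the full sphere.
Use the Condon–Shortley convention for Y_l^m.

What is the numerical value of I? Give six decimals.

-0.120286

Checks pass: Σm=0; 10 even; l₃=4∈[4,6].
(2·5+1)(2·1+1)(2·4+1) = 297
Δ: 2! 8! 0! / 11! → 1/495
sum: t=1:−1/576 = -1/576
3j²(5 1 4; 0 0 0) = Δ·Π!·Σ² = 5/99  (sign -1)
sum: t=0:+1/2880 = 1/2880
3j²(5 1 4; -1 -1 2) = Δ·Π!·Σ² = 2/165  (sign +1)
combine: 4πI² = 297·5/99·2/165 = 2/11
take √, sign -1: I = -0.12028562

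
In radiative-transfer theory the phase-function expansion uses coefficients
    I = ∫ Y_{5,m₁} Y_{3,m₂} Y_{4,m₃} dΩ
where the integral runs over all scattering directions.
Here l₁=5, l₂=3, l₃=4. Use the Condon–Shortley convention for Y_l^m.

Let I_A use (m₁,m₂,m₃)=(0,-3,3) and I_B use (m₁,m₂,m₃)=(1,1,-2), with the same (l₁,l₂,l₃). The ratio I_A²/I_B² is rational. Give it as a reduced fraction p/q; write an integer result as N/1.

l's match ⇒ only the (l;m) 3-j factors differ between A and B.
A: triangle coeff Δ(5,3,4) = 1/180180; Σ_t [0,0]: t=0:+1/5760 = 1/5760; (3j)²=5/572 [(5 3 4; 0 -3 3)], sign=-1
B: triangle coeff Δ(5,3,4) = 1/180180; Σ_t [2,4]: t=2:+1/384 t=3:−1/720 t=4:+1/34560 = 43/34560; (3j)²=1849/180180 [(5 3 4; 1 1 -2)], sign=+1
I_A²/I_B² = (5/572)/(1849/180180) = 1575/1849

1575/1849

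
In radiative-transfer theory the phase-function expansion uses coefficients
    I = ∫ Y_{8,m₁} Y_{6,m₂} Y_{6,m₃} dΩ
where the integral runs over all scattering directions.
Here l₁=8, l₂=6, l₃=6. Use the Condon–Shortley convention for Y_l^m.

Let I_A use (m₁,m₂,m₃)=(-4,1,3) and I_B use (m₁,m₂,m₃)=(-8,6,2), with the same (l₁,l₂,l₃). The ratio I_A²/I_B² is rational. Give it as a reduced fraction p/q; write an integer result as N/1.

Shared (l₁,l₂,l₃)=(8,6,6): N and (l;000)² cancel in I_A²/I_B².
A: Δ = 8!·8!·4!/21! = 1/1309458150; Racah Σ t=4..7: t=4:+1/139345920 t=5:−1/14515200 t=6:+1/12441600 t=7:−1/87091200 = 1/139345920; ⇒ 3j(8 6 6; -4 1 3)² = 5/8398, sgn -1
B: Δ = 8!·8!·4!/21! = 1/1309458150; Racah Σ t=8..8: t=8:+1/39016857600 = 1/39016857600; ⇒ 3j(8 6 6; -8 6 2)² = 11/2261, sgn +1
I_A²/I_B² = (5/8398)/(11/2261) = 35/286

35/286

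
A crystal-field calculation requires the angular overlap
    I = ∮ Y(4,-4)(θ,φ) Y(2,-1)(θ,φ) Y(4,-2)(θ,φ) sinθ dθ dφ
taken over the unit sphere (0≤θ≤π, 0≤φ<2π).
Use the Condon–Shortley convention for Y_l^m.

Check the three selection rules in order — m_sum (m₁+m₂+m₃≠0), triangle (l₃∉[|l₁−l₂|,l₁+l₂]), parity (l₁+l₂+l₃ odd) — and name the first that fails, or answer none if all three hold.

m_sum

Σmᵢ = -7  ✗
l₃∈[|l₁−l₂|,l₁+l₂]=[2,6], have l₃=4
Σlᵢ = 10 ⇒ even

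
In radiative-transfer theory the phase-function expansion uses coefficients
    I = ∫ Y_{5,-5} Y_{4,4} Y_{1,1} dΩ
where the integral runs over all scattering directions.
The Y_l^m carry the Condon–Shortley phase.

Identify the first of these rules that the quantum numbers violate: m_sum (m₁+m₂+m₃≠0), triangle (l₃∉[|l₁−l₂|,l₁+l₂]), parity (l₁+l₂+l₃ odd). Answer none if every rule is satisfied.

none

Σmᵢ = 0  ✓
l₃∈[|l₁−l₂|,l₁+l₂]=[1,9], have l₃=1  ✓
Σlᵢ = 10 ⇒ even  ✓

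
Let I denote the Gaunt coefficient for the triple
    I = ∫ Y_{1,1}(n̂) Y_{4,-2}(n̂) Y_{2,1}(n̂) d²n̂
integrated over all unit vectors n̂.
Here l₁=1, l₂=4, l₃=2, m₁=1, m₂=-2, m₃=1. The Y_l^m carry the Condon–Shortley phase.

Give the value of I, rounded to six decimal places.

0.000000

|1−4|≤2≤1+4 violated ⇒ I = 0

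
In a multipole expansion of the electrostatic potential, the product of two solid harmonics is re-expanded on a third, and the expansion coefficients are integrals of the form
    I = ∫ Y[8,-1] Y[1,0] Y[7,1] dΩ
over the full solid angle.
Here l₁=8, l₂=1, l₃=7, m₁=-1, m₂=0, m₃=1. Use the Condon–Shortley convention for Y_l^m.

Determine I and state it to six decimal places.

-0.242860

Checks pass: Σm=0; 16 even; l₃=7∈[7,9].
(2·8+1)(2·1+1)(2·7+1) = 765
Δ: 2! 14! 0! / 17! → 1/2040
sum: t=1:−1/25401600 = -1/25401600
3j²(8 1 7; 0 0 0) = Δ·Π!·Σ² = 8/255  (sign +1)
sum: t=1:−1/29030400 = -1/29030400
3j²(8 1 7; -1 0 1) = Δ·Π!·Σ² = 21/680  (sign -1)
combine: 4πI² = 765·8/255·21/680 = 63/85
take √, sign -1: I = -0.24285994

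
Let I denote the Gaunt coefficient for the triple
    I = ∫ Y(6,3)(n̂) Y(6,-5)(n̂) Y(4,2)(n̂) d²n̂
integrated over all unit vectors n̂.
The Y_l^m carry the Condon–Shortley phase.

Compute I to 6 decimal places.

-0.147064

Rules hold: Σm=0, L=16 even, 0≤4≤12.
N = 13·13·9 = 1521
Δ = 8!·4!·4!/17! = 1/15315300
Racah Σ t=2..6: t=2:+1/829440 t=3:−1/25920 t=4:+1/9216 t=5:−1/25920 t=6:+1/829440 = 7/207360
⇒ 3j(6 6 4; 0 0 0)² = 28/2431, sgn +1
Racah Σ t=0..1: t=0:+1/1451520 t=1:−1/483840 = -1/725760
⇒ 3j(6 6 4; 3 -5 2)² = 24/1547, sgn -1
4πI² = N·(3j₀)²·(3jₘ)² = 864/3179
I = -1·√(0.271784/4π) = -0.14706410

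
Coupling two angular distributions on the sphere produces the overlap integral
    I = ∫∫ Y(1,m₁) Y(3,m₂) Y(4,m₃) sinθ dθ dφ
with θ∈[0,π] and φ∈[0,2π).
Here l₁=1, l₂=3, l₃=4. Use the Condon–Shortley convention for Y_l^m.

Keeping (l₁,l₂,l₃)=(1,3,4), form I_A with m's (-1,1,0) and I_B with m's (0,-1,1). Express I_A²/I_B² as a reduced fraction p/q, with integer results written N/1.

Same 1,3,4: normalisation and zero-m 3j drop out of the ratio.
A: Δ: 0! 2! 6! / 9! → 1/252; sum: t=0:+1/96 = 1/96; 3j²(1 3 4; -1 1 0) = Δ·Π!·Σ² = 1/42  (sign +1)
B: Δ: 0! 2! 6! / 9! → 1/252; sum: t=0:+1/48 = 1/48; 3j²(1 3 4; 0 -1 1) = Δ·Π!·Σ² = 5/84  (sign -1)
I_A²/I_B² = (1/42)/(5/84) = 2/5

2/5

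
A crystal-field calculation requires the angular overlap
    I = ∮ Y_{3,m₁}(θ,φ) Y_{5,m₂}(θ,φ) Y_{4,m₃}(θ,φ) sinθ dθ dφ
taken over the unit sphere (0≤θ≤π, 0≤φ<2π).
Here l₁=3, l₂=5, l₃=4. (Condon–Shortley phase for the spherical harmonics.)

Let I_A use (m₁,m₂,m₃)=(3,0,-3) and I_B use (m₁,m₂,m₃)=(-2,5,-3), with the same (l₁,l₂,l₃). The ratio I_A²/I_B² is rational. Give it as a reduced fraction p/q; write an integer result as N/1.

3/14

Same 3,5,4: normalisation and zero-m 3j drop out of the ratio.
A: Δ: 4! 2! 6! / 13! → 1/180180; sum: t=0:+1/5760 = 1/5760; 3j²(3 5 4; 3 0 -3) = Δ·Π!·Σ² = 5/572  (sign -1)
B: Δ: 4! 2! 6! / 13! → 1/180180; sum: t=4:+1/17280 = 1/17280; 3j²(3 5 4; -2 5 -3) = Δ·Π!·Σ² = 35/858  (sign -1)
I_A²/I_B² = (5/572)/(35/858) = 3/14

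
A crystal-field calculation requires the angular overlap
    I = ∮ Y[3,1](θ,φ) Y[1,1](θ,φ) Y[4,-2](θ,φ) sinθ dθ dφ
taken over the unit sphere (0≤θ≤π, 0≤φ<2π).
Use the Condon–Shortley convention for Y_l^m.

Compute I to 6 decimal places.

0.238414

Rules hold: Σm=0, L=8 even, 2≤4≤4.
N = 7·3·9 = 189
Δ = 0!·6!·2!/9! = 1/252
Racah Σ t=0..0: t=0:+1/36 = 1/36
⇒ 3j(3 1 4; 0 0 0)² = 4/63, sgn +1
Racah Σ t=0..0: t=0:+1/96 = 1/96
⇒ 3j(3 1 4; 1 1 -2)² = 5/84, sgn +1
4πI² = N·(3j₀)²·(3jₘ)² = 5/7
I = +1·√(0.714286/4π) = 0.23841361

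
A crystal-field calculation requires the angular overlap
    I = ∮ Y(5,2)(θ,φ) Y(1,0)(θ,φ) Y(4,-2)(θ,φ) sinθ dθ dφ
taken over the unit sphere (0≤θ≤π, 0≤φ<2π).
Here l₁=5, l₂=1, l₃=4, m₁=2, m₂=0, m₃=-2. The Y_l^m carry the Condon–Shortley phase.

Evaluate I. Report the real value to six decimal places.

0.225034

Rules hold: Σm=0, L=10 even, 4≤4≤6.
N = 11·3·9 = 297
Δ = 2!·8!·0!/11! = 1/495
Racah Σ t=1..1: t=1:−1/576 = -1/576
⇒ 3j(5 1 4; 0 0 0)² = 5/99, sgn -1
Racah Σ t=1..1: t=1:−1/1440 = -1/1440
⇒ 3j(5 1 4; 2 0 -2)² = 7/165, sgn -1
4πI² = N·(3j₀)²·(3jₘ)² = 7/11
I = +1·√(0.636364/4π) = 0.22503380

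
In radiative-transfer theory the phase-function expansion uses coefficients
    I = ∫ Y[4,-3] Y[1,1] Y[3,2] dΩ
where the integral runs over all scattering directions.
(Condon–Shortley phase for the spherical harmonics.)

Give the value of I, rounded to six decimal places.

-0.282095

Rules hold: Σm=0, L=8 even, 3≤3≤5.
N = 9·3·7 = 189
Δ = 2!·6!·0!/9! = 1/252
Racah Σ t=1..1: t=1:−1/36 = -1/36
⇒ 3j(4 1 3; 0 0 0)² = 4/63, sgn +1
Racah Σ t=2..2: t=2:+1/240 = 1/240
⇒ 3j(4 1 3; -3 1 2)² = 1/12, sgn -1
4πI² = N·(3j₀)²·(3jₘ)² = 1/1
I = -1·√(1/4π) = -0.28209479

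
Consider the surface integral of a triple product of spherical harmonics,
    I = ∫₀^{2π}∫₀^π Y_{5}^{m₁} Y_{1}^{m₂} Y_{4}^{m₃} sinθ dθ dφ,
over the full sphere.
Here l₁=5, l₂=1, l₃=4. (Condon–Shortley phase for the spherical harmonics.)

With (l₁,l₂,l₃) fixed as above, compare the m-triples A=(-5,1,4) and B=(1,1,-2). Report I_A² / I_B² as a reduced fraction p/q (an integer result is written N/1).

15/2

Shared (l₁,l₂,l₃)=(5,1,4): N and (l;000)² cancel in I_A²/I_B².
A: Δ = 2!·8!·0!/11! = 1/495; Racah Σ t=2..2: t=2:+1/80640 = 1/80640; ⇒ 3j(5 1 4; -5 1 4)² = 1/11, sgn +1
B: Δ = 2!·8!·0!/11! = 1/495; Racah Σ t=2..2: t=2:+1/2880 = 1/2880; ⇒ 3j(5 1 4; 1 1 -2)² = 2/165, sgn +1
I_A²/I_B² = (1/11)/(2/165) = 15/2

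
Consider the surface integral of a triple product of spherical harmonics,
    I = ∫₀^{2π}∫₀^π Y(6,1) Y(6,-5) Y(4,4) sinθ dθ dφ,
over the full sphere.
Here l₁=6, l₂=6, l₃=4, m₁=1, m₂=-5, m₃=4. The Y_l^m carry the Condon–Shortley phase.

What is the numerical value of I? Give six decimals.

m-sum 0 ✓  L=16 even ✓  0≤4≤12 ✓
Π(2lᵢ+1) = 13×13×9 = 1521
triangle coeff Δ(6,6,4) = 1/15315300
Σ_t [2,6]: t=2:+1/829440 t=3:−1/25920 t=4:+1/9216 t=5:−1/25920 t=6:+1/829440 = 7/207360
(3j)²=28/2431 [(6 6 4; 0 0 0)], sign=+1
Σ_t [1,1]: t=1:−1/2903040 = -1/2903040
(3j)²=5/663 [(6 6 4; 1 -5 4)], sign=-1
⇒ 4πI² = 420/3179
I = (-1)√(420/3179/(4π)) = -0.10253555

-0.102536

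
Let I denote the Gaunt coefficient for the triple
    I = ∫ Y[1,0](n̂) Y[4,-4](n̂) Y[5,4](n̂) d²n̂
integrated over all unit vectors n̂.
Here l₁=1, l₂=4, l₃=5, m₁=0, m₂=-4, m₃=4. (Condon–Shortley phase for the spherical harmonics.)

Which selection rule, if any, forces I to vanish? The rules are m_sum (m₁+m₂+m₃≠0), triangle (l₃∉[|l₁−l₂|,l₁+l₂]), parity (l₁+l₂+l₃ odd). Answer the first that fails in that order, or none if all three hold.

none

azimuthal sum: 0 − 4 + 4 = 0  ✓
3 ≤ 5 ≤ 5 (triangle on l)  ✓
L = 1 + 4 + 5 = 10 (even)  ✓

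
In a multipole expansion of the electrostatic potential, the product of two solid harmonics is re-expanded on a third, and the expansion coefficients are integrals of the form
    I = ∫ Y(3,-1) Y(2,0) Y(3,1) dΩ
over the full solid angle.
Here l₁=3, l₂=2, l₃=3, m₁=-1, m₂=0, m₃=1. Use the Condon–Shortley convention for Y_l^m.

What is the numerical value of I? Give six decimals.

Rules hold: Σm=0, L=8 even, 1≤3≤5.
N = 7·5·7 = 245
Δ = 2!·4!·2!/9! = 1/3780
Racah Σ t=0..2: t=0:+1/24 t=1:−1/4 t=2:+1/24 = -1/6
⇒ 3j(3 2 3; 0 0 0)² = 4/105, sgn +1
Racah Σ t=0..2: t=0:+1/96 t=1:−1/6 t=2:+1/16 = -3/32
⇒ 3j(3 2 3; -1 0 1)² = 3/140, sgn -1
4πI² = N·(3j₀)²·(3jₘ)² = 1/5
I = -1·√(0.2/4π) = -0.12615663

-0.126157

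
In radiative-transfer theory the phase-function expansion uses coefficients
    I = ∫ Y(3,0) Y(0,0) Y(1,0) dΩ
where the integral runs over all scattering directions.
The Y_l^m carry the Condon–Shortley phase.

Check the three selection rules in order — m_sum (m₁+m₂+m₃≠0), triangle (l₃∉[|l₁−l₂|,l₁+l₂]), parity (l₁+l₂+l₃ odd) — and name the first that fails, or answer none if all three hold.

triangle

azimuthal sum: 0 + 0 + 0 = 0  ✓
3 ≤ 1 ≤ 3 (triangle on l)  ✗
L = 3 + 0 + 1 = 4 (even)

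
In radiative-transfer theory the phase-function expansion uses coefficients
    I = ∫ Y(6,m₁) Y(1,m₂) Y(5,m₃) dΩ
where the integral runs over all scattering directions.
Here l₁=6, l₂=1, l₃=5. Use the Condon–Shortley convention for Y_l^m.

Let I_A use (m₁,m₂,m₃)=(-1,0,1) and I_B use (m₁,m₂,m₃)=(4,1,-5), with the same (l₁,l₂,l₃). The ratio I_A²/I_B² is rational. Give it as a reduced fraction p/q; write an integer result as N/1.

35/1

Same 6,1,5: normalisation and zero-m 3j drop out of the ratio.
A: Δ: 2! 10! 0! / 13! → 1/858; sum: t=1:−1/17280 = -1/17280; 3j²(6 1 5; -1 0 1) = Δ·Π!·Σ² = 35/858  (sign -1)
B: Δ: 2! 10! 0! / 13! → 1/858; sum: t=2:+1/7257600 = 1/7257600; 3j²(6 1 5; 4 1 -5) = Δ·Π!·Σ² = 1/858  (sign +1)
I_A²/I_B² = (35/858)/(1/858) = 35/1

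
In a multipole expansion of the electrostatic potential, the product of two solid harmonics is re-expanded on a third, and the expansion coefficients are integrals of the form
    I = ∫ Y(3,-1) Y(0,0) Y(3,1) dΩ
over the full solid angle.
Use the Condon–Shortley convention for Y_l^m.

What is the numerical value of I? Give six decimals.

m-sum 0 ✓  L=6 even ✓  3≤3≤3 ✓
Π(2lᵢ+1) = 7×1×7 = 49
triangle coeff Δ(3,0,3) = 1/7
Σ_t [0,0]: t=0:+1/36 = 1/36
(3j)²=1/7 [(3 0 3; 0 0 0)], sign=-1
Σ_t [0,0]: t=0:+1/48 = 1/48
(3j)²=1/7 [(3 0 3; -1 0 1)], sign=+1
⇒ 4πI² = 1/1
I = (-1)√(1/1/(4π)) = -0.28209479

-0.282095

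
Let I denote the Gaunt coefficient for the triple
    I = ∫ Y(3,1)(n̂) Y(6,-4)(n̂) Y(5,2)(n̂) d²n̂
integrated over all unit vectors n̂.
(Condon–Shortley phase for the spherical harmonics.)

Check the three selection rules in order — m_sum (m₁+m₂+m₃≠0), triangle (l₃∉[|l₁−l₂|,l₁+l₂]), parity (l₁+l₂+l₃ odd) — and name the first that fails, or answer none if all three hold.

m_sum

m₁+m₂+m₃ = 1 − 4 + 2 = -1  ✗
triangle: |3−6|=3 ≤ l₃=5 ≤ 3+6=9
parity: l₁+l₂+l₃ = 14 is even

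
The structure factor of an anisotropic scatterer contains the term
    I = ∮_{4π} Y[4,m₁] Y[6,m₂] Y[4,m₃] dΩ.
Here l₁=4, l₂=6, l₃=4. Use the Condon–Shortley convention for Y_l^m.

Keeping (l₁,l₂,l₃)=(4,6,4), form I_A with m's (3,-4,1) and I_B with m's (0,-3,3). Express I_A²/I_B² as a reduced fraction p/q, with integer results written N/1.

3/50

Shared (l₁,l₂,l₃)=(4,6,4): N and (l;000)² cancel in I_A²/I_B².
A: Δ = 6!·2!·6!/15! = 1/1261260; Racah Σ t=0..1: t=0:+1/34560 t=1:−1/28800 = -1/172800; ⇒ 3j(4 6 4; 3 -4 1)² = 1/1430, sgn +1
B: Δ = 6!·2!·6!/15! = 1/1261260; Racah Σ t=2..3: t=2:+1/11520 t=3:−1/25920 = 1/20736; ⇒ 3j(4 6 4; 0 -3 3)² = 5/429, sgn -1
I_A²/I_B² = (1/1430)/(5/429) = 3/50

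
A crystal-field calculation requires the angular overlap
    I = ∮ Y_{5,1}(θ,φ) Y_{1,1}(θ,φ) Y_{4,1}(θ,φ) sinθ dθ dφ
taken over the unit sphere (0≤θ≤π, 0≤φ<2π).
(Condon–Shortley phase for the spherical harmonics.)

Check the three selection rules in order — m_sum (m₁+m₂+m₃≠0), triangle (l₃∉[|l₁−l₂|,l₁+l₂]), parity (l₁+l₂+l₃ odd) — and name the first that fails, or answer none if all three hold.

m₁+m₂+m₃ = 1 + 1 + 1 = 3  ✗
triangle: |5−1|=4 ≤ l₃=4 ≤ 5+1=6
parity: l₁+l₂+l₃ = 10 is even

m_sum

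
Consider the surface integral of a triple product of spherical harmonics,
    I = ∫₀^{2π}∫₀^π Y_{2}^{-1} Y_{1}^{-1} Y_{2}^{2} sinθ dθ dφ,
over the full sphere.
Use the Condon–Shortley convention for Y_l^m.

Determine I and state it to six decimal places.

L=5 odd ⇒ parity kills the (l;000) factor ⇒ I = 0

0.000000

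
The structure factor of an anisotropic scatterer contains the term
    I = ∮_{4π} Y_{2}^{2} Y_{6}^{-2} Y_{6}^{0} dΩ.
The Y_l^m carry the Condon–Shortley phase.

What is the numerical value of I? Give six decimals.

m-sum 0 ✓  L=14 even ✓  4≤6≤8 ✓
Π(2lᵢ+1) = 5×13×13 = 845
triangle coeff Δ(2,6,6) = 1/90090
Σ_t [0,2]: t=0:+1/69120 t=1:−1/14400 t=2:+1/69120 = -7/172800
(3j)²=14/715 [(2 6 6; 0 0 0)], sign=-1
Σ_t [0,0]: t=0:+1/69120 = 1/69120
(3j)²=4/143 [(2 6 6; 2 -2 0)], sign=+1
⇒ 4πI² = 56/121
I = (-1)√(56/121/(4π)) = -0.19190947

-0.191909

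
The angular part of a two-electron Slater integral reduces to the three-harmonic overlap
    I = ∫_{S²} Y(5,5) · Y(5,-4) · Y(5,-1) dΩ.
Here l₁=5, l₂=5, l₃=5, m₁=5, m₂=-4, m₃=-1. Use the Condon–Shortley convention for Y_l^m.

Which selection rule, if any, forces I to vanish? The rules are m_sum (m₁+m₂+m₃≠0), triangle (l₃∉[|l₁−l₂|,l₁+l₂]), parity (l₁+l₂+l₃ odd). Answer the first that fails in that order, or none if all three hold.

parity

Σmᵢ = 0  ✓
l₃∈[|l₁−l₂|,l₁+l₂]=[0,10], have l₃=5  ✓
Σlᵢ = 15 ⇒ odd  ✗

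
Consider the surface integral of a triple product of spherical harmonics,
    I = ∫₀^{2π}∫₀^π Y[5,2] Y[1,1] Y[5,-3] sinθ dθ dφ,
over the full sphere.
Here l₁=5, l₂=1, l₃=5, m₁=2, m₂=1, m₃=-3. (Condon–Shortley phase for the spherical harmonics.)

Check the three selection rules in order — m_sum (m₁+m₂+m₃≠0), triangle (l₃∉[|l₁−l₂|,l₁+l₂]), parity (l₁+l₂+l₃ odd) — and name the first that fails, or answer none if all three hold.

azimuthal sum: 2 + 1 − 3 = 0  ✓
4 ≤ 5 ≤ 6 (triangle on l)  ✓
L = 5 + 1 + 5 = 11 (odd)  ✗

parity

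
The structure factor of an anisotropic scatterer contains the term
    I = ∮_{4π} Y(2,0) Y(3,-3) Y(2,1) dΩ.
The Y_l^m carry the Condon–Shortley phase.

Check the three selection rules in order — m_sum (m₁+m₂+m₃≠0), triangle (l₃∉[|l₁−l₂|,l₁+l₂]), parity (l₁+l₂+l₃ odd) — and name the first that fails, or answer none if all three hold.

azimuthal sum: 0 − 3 + 1 = -2  ✗
1 ≤ 2 ≤ 5 (triangle on l)
L = 2 + 3 + 2 = 7 (odd)

m_sum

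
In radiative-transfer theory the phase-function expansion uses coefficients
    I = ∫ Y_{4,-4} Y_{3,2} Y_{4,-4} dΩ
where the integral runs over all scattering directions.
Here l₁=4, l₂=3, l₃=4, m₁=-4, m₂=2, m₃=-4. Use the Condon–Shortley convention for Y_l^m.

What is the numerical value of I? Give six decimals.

0.000000

-4 + 2 − 4 = -6 ≠ 0: azimuthal integral kills it; I = 0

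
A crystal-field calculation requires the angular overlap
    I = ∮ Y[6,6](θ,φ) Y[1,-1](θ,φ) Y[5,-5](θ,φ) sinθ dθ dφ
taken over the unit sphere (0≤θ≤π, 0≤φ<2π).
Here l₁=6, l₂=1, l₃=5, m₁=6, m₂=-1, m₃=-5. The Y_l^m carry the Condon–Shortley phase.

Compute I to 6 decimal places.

0.331940

Rules hold: Σm=0, L=12 even, 5≤5≤7.
N = 13·3·11 = 429
Δ = 2!·10!·0!/13! = 1/858
Racah Σ t=1..1: t=1:−1/14400 = -1/14400
⇒ 3j(6 1 5; 0 0 0)² = 6/143, sgn +1
Racah Σ t=0..0: t=0:+1/7257600 = 1/7257600
⇒ 3j(6 1 5; 6 -1 -5)² = 1/13, sgn +1
4πI² = N·(3j₀)²·(3jₘ)² = 18/13
I = +1·√(1.38462/4π) = 0.33194004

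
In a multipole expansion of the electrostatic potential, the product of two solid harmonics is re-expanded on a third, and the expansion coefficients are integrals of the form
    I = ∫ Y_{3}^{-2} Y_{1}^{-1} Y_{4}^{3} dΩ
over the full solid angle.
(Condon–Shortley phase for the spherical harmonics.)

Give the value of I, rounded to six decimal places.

-0.282095

Rules hold: Σm=0, L=8 even, 2≤4≤4.
N = 7·3·9 = 189
Δ = 0!·6!·2!/9! = 1/252
Racah Σ t=0..0: t=0:+1/36 = 1/36
⇒ 3j(3 1 4; 0 0 0)² = 4/63, sgn +1
Racah Σ t=0..0: t=0:+1/240 = 1/240
⇒ 3j(3 1 4; -2 -1 3)² = 1/12, sgn -1
4πI² = N·(3j₀)²·(3jₘ)² = 1/1
I = -1·√(1/4π) = -0.28209479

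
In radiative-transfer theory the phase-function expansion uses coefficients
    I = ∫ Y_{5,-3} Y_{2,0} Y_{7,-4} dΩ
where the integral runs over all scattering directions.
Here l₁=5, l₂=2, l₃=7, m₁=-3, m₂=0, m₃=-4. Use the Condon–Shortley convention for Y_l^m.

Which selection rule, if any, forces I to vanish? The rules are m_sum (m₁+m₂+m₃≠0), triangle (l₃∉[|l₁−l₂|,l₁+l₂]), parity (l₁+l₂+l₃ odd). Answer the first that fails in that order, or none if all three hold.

azimuthal sum: -3 + 0 − 4 = -7  ✗
3 ≤ 7 ≤ 7 (triangle on l)
L = 5 + 2 + 7 = 14 (even)

m_sum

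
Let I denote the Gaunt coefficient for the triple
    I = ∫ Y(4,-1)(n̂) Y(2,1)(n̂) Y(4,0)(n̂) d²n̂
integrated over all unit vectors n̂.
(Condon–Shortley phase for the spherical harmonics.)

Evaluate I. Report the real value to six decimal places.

m-sum 0 ✓  L=10 even ✓  2≤4≤6 ✓
Π(2lᵢ+1) = 9×5×9 = 405
triangle coeff Δ(4,2,4) = 1/13860
Σ_t [0,2]: t=0:+1/192 t=1:−1/36 t=2:+1/192 = -5/288
(3j)²=20/693 [(4 2 4; 0 0 0)], sign=-1
Σ_t [1,2]: t=1:−1/96 t=2:+1/72 = 1/288
(3j)²=1/462 [(4 2 4; -1 1 0)], sign=+1
⇒ 4πI² = 150/5929
I = (-1)√(150/5929/(4π)) = -0.04486937

-0.044869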